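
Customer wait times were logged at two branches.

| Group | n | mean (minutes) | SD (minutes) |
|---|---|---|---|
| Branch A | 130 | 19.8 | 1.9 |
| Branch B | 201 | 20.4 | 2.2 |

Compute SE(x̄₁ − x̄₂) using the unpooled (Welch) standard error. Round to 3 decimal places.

Standard errors of each mean: 1.9/√130 = 0.1666 and 2.2/√201 = 0.1552.
SE(x̄₁ − x̄₂) = √(0.1666² + 0.1552²) = 0.2277 for independent samples with unequal variances.

0.228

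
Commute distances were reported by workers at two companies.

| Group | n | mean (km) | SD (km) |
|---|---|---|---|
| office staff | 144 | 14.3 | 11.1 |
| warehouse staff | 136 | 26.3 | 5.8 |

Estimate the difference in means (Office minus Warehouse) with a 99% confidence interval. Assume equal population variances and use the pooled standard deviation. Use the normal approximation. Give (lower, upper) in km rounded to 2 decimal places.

Pooled variance s_p² = [143·11.1² + 135·5.8²] / (144+136−2) = 79.7138, so s_p = 8.9283.
SE_diff = s_p·√(1/n₁ + 1/n₂) = 8.9283·√(1/144 + 1/136) = 1.0676.
z* = 2.576; margin = 2.576 × 1.0676 = 2.7501.
Difference = 14.3 − 26.3 = -12.0000.
-12.0000 ± 2.7501 → (-14.75, -9.25).

(-14.75, -9.25)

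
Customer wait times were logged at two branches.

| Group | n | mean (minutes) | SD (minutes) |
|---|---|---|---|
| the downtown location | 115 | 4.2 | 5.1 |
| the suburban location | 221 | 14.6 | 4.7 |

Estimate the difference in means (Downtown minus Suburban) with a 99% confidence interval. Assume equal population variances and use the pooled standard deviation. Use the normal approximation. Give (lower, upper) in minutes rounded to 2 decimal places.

s_p = √[((n₁−1)s₁² + (n₂−1)s₂²)/(n₁+n₂−2)] = √[(114·5.1² + 220·4.7²)/334] = 4.8402.
SE = 4.8402·√(1/115 + 1/221) = 0.5565.
With z* = 2.576, margin = 2.576 × 0.5565 = 1.4335.
x̄₁ − x̄₂ = 4.2 − 14.6 = -10.4000; interval -10.4000 ± 1.4335 = (-11.83, -8.97).

(-11.83, -8.97)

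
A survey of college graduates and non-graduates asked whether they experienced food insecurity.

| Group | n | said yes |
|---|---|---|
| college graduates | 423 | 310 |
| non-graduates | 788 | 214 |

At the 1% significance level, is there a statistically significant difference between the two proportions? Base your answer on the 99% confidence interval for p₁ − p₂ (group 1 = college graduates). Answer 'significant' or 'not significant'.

First, p̂₁ = 310/423 = 0.7329; p̂₂ = 214/788 = 0.2716.
The two standard errors are √(0.7329×0.2671/423) = 0.02151 and √(0.2716×0.7284/788) = 0.01584.
Because the samples are independent, SE_diff = √(0.02151² + 0.01584²) = 0.02671.
Using z* = 2.576 for 99%, ME = 2.576 × 0.02671 = 0.06880.
p̂₁ − p̂₂ = 0.4613; interval 0.4613 ± 0.06880 gives (0.39250, 0.53010).
The interval (0.39250, 0.53010) does not contain 0, so the difference is significant.

significant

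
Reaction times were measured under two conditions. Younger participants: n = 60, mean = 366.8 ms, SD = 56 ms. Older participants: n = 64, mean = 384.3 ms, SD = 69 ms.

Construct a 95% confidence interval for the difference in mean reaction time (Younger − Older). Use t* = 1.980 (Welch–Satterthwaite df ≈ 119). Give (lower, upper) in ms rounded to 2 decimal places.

SE₁ = s₁/√n₁ = 56/√60 = 7.2296; SE₂ = 69/√64 = 8.6250.
Independent samples, unequal variances: SE_diff = √(SE₁² + SE₂²) = √(52.26711616 + 74.390625) = 11.2542.
t* = 1.980, so margin of error = 1.980 × 11.2542 = 22.2833.
Difference in means = 366.8 − 384.3 = -17.5000.
-17.5000 ± 22.2833 → (-39.78, 4.78).

(-39.78, 4.78)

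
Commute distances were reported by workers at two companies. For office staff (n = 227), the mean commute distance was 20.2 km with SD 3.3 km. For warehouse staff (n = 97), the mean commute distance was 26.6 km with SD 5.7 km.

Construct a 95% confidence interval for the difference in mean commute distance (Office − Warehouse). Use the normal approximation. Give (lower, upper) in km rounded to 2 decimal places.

(-7.61, -5.19)

Standard errors of each mean: 3.3/√227 = 0.2190 and 5.7/√97 = 0.5787.
SE(x̄₁ − x̄₂) = √(0.2190² + 0.5787²) = 0.6188 for independent samples with unequal variances.
With z* = 1.960, the margin is 1.960 × 0.6188 = 1.2128.
x̄₁ − x̄₂ = 20.2 − 26.6 = -6.4000; the interval is -6.4000 ± 1.2128 = (-7.61, -5.19).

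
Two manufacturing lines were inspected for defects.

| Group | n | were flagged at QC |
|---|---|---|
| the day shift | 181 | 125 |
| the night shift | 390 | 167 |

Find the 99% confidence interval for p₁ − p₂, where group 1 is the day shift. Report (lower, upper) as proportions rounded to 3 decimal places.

(0.153, 0.372)

Sample proportions: 125/181 = 0.6906, 167/390 = 0.4282.
Each SE is √(p̂(1−p̂)/n): √(0.6906·0.3094/181) = 0.03436 and √(0.4282·0.5718/390) = 0.02506.
SE(p̂₁ − p̂₂) = √(SE₁² + SE₂²) = √(0.0011806096 + 0.0006280036) = 0.04253, since the two samples are independent.
At 99% confidence z* = 2.576; margin = 2.576 × 0.04253 = 0.10956.
The difference is 0.6906 − 0.4282 = 0.2624, so the interval is 0.2624 ± 0.10956 = (0.153, 0.372).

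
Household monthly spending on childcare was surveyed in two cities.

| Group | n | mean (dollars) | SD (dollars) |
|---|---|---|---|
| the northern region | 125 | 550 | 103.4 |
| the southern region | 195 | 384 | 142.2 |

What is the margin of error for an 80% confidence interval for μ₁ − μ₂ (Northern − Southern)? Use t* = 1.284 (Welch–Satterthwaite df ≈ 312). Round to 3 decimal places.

17.663

Per-group SEs: s₁/√n₁ = 103.4/√125 = 9.2484, s₂/√n₂ = 142.2/√195 = 10.1832.
Unpooled SE of the difference: √(85.53290256 + 103.69756224) = 13.7561.
Margin of error = t* · SE = 1.284 × 13.7561 = 17.6628.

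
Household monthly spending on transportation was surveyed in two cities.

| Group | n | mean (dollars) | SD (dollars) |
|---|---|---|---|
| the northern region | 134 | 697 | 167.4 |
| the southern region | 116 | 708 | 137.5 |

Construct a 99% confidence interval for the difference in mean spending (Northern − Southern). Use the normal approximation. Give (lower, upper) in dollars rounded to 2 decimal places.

(-60.69, 38.69)

SE₁ = s₁/√n₁ = 167.4/√134 = 14.4612; SE₂ = 137.5/√116 = 12.7666.
Independent samples, unequal variances: SE_diff = √(SE₁² + SE₂²) = √(209.12630544 + 162.98607556) = 19.2902.
z* = 2.576, so margin of error = 2.576 × 19.2902 = 49.6916.
Difference in means = 697 − 708 = -11.0000.
-11.0000 ± 49.6916 → (-60.69, 38.69).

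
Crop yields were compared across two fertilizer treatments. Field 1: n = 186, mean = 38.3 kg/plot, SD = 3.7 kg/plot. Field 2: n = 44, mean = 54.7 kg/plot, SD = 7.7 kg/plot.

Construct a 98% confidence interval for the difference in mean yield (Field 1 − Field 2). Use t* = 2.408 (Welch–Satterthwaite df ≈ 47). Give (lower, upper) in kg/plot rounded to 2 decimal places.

(-19.27, -13.53)

Standard errors of each mean: 3.7/√186 = 0.2713 and 7.7/√44 = 1.1608.
SE(x̄₁ − x̄₂) = √(0.2713² + 1.1608²) = 1.1921 for independent samples with unequal variances.
With t* = 2.408, the margin is 2.408 × 1.1921 = 2.8706.
x̄₁ − x̄₂ = 38.3 − 54.7 = -16.4000; the interval is -16.4000 ± 2.8706 = (-19.27, -13.53).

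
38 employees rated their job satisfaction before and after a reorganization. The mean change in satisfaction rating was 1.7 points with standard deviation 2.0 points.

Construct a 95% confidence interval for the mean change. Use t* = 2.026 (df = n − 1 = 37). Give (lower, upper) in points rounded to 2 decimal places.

Paired design: SE = s_d/√n = 2.0/√38 = 0.3244.
t* = 2.026; margin of error = 2.026 × 0.3244 = 0.6572.
1.7 ± 0.6572 → (1.04, 2.36).

(1.04, 2.36)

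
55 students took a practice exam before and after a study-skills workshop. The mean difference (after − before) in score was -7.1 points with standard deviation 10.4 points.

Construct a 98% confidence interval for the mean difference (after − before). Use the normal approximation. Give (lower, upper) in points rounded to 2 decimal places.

(-10.36, -3.84)

This is a matched-pairs design, so SE = s_d/√n = 10.4/√55 = 1.4023.
Margin = 2.326 × 1.4023 = 3.2617; the interval is -7.1 ± 3.2617 = (-10.36, -3.84).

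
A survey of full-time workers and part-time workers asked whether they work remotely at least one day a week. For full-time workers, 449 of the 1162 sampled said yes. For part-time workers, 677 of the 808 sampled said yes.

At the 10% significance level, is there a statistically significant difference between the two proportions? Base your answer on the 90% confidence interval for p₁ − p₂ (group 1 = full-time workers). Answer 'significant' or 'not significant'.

significant

p̂₁ = 449/1162 = 0.3864 and p̂₂ = 677/808 = 0.8379.
SE₁ = √(p̂₁(1−p̂₁)/n₁) = √(0.3864·0.6136/1162) = 0.01428; SE₂ = √(0.8379·0.1621/808) = 0.01297.
Independent samples: SE of the difference = √(SE₁² + SE₂²) = √(0.0002039184 + 0.0001682209) = 0.01929.
z* for 90% confidence is 1.645, so the margin of error is 1.645 × 0.01929 = 0.03173.
Point estimate p̂₁ − p̂₂ = 0.3864 − 0.8379 = -0.4515.
-0.4515 ± 0.03173 → (-0.48323, -0.41977).
The interval (-0.48323, -0.41977) does not contain 0, so the difference is significant.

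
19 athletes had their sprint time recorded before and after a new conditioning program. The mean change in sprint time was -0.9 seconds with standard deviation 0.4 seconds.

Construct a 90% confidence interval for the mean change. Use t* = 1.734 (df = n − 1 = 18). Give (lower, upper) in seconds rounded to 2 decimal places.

(-1.06, -0.74)

Paired design: SE = s_d/√n = 0.4/√19 = 0.0918.
t* = 1.734; margin of error = 1.734 × 0.0918 = 0.1592.
-0.9 ± 0.1592 → (-1.06, -0.74).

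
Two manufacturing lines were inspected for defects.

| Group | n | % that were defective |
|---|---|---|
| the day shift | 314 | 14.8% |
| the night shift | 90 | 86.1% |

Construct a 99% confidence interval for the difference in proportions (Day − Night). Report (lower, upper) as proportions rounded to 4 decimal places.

(-0.8202, -0.6058)

Each SE is √(p̂(1−p̂)/n): √(0.1480·0.8520/314) = 0.02004 and √(0.8610·0.1390/90) = 0.03647.
SE(p̂₁ − p̂₂) = √(SE₁² + SE₂²) = √(0.0004016016 + 0.0013300609) = 0.04161, since the two samples are independent.
At 99% confidence z* = 2.576; margin = 2.576 × 0.04161 = 0.10719.
The difference is 0.1480 − 0.8610 = -0.7130, so the interval is -0.7130 ± 0.10719 = (-0.8202, -0.6058).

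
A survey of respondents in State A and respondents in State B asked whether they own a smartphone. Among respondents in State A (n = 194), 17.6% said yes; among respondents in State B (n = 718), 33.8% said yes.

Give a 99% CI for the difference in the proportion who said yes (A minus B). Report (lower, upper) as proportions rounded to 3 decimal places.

Each SE is √(p̂(1−p̂)/n): √(0.1760·0.8240/194) = 0.02734 and √(0.3380·0.6620/718) = 0.01765.
SE(p̂₁ − p̂₂) = √(SE₁² + SE₂²) = √(0.0007474756 + 0.0003115225) = 0.03254, since the two samples are independent.
At 99% confidence z* = 2.576; margin = 2.576 × 0.03254 = 0.08382.
The difference is 0.1760 − 0.3380 = -0.1620, so the interval is -0.1620 ± 0.08382 = (-0.246, -0.078).

(-0.246, -0.078)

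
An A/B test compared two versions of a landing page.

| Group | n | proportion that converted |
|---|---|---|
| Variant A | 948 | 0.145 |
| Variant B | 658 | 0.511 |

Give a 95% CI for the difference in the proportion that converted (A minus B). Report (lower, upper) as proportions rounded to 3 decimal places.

Each SE is √(p̂(1−p̂)/n): √(0.1450·0.8550/948) = 0.01144 and √(0.5110·0.4890/658) = 0.01949.
SE(p̂₁ − p̂₂) = √(SE₁² + SE₂²) = √(0.0001308736 + 0.0003798601) = 0.02260, since the two samples are independent.
At 95% confidence z* = 1.960; margin = 1.960 × 0.02260 = 0.04430.
The difference is 0.1450 − 0.5110 = -0.3660, so the interval is -0.3660 ± 0.04430 = (-0.410, -0.322).

(-0.410, -0.322)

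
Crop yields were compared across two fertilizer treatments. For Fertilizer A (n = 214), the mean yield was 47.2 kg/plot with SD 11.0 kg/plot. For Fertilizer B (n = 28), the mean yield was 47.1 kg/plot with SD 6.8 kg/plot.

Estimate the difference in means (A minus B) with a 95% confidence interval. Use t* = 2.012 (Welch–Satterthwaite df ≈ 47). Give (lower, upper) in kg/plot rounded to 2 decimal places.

Per-group SEs: s₁/√n₁ = 11.0/√214 = 0.7519, s₂/√n₂ = 6.8/√28 = 1.2851.
Unpooled SE of the difference: √(0.56535361 + 1.65148201) = 1.4889.
Margin of error = t* · SE = 2.012 × 1.4889 = 2.9957.
x̄₁ − x̄₂ = 47.2 − 47.1 = 0.1000.
CI: 0.1000 ± 2.9957 = (-2.90, 3.10).

(-2.90, 3.10)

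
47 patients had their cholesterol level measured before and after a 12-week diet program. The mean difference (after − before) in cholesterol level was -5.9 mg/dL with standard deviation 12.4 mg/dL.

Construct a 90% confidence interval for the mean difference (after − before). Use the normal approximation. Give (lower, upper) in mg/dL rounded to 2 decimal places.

Paired design: SE = s_d/√n = 12.4/√47 = 1.8087.
z* = 1.645; margin of error = 1.645 × 1.8087 = 2.9753.
-5.9 ± 2.9753 → (-8.88, -2.92).

(-8.88, -2.92)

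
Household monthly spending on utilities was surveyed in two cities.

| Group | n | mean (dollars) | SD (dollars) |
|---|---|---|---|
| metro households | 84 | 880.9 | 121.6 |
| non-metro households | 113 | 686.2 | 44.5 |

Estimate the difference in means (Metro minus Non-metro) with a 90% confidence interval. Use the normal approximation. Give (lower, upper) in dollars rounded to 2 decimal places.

(171.81, 217.59)

Standard errors of each mean: 121.6/√84 = 13.2676 and 44.5/√113 = 4.1862.
SE(x̄₁ − x̄₂) = √(13.2676² + 4.1862²) = 13.9123 for independent samples with unequal variances.
With z* = 1.645, the margin is 1.645 × 13.9123 = 22.8857.
x̄₁ − x̄₂ = 880.9 − 686.2 = 194.7000; the interval is 194.7000 ± 22.8857 = (171.81, 217.59).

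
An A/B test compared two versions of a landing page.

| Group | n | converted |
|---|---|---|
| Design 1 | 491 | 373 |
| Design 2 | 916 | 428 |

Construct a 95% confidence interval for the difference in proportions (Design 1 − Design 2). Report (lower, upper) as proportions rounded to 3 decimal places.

First, p̂₁ = 373/491 = 0.7597; p̂₂ = 428/916 = 0.4672.
The two standard errors are √(0.7597×0.2403/491) = 0.01928 and √(0.4672×0.5328/916) = 0.01648.
Because the samples are independent, SE_diff = √(0.01928² + 0.01648²) = 0.02536.
Using z* = 1.960 for 95%, ME = 1.960 × 0.02536 = 0.04971.
p̂₁ − p̂₂ = 0.2925; interval 0.2925 ± 0.04971 gives (0.243, 0.342).

(0.243, 0.342)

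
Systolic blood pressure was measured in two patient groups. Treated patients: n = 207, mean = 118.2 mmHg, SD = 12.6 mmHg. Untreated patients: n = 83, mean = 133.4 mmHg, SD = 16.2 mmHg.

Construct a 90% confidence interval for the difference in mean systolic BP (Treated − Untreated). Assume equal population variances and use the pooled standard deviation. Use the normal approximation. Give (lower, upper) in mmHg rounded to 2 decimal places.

(-18.13, -12.27)

Pooled variance s_p² = [206·12.6² + 82·16.2²] / (207+83−2) = 188.2800, so s_p = 13.7215.
SE_diff = s_p·√(1/n₁ + 1/n₂) = 13.7215·√(1/207 + 1/83) = 1.7827.
z* = 1.645; margin = 1.645 × 1.7827 = 2.9325.
Difference = 118.2 − 133.4 = -15.2000.
-15.2000 ± 2.9325 → (-18.13, -12.27).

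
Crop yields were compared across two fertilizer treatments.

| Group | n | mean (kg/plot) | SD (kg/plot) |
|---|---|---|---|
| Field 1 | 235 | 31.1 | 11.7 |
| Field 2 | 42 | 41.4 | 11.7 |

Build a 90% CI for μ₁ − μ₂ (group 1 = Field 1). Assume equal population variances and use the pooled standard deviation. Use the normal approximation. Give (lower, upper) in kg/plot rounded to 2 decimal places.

(-13.52, -7.08)

s_p = √[((n₁−1)s₁² + (n₂−1)s₂²)/(n₁+n₂−2)] = √[(234·11.7² + 41·11.7²)/275] = 11.7000.
SE = 11.7000·√(1/235 + 1/42) = 1.9601.
With z* = 1.645, margin = 1.645 × 1.9601 = 3.2244.
x̄₁ − x̄₂ = 31.1 − 41.4 = -10.3000; interval -10.3000 ± 3.2244 = (-13.52, -7.08).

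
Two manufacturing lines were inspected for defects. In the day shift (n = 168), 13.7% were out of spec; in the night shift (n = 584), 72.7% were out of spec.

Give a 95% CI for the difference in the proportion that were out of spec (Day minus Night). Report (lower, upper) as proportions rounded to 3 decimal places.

(-0.653, -0.527)

Each SE is √(p̂(1−p̂)/n): √(0.1370·0.8630/168) = 0.02653 and √(0.7270·0.2730/584) = 0.01843.
SE(p̂₁ − p̂₂) = √(SE₁² + SE₂²) = √(0.0007038409 + 0.0003396649) = 0.03230, since the two samples are independent.
At 95% confidence z* = 1.960; margin = 1.960 × 0.03230 = 0.06331.
The difference is 0.1370 − 0.7270 = -0.5900, so the interval is -0.5900 ± 0.06331 = (-0.653, -0.527).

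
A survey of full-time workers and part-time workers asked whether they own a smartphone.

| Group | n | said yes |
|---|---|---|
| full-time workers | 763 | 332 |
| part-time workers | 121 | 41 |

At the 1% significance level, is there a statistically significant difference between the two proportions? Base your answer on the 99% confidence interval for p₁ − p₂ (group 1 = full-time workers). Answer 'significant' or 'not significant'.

Sample proportions: 332/763 = 0.4351, 41/121 = 0.3388.
Each SE is √(p̂(1−p̂)/n): √(0.4351·0.5649/763) = 0.01795 and √(0.3388·0.6612/121) = 0.04303.
SE(p̂₁ − p̂₂) = √(SE₁² + SE₂²) = √(0.0003222025 + 0.0018515809) = 0.04662, since the two samples are independent.
At 99% confidence z* = 2.576; margin = 2.576 × 0.04662 = 0.12009.
The difference is 0.4351 − 0.3388 = 0.0963, so the interval is 0.0963 ± 0.12009 = (-0.02379, 0.21639).
The interval (-0.02379, 0.21639) contains 0, so the difference is not significant.

not significant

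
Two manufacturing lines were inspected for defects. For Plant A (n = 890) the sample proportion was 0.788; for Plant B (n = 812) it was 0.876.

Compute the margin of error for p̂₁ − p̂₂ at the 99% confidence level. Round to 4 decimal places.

0.0462

SE₁ = √(p̂₁(1−p̂₁)/n₁) = √(0.7880·0.2120/890) = 0.01370; SE₂ = √(0.8760·0.1240/812) = 0.01157.
Independent samples: SE of the difference = √(SE₁² + SE₂²) = √(0.00018769 + 0.0001338649) = 0.01793.
z* for 99% confidence is 2.576, so the margin of error is 2.576 × 0.01793 = 0.04619.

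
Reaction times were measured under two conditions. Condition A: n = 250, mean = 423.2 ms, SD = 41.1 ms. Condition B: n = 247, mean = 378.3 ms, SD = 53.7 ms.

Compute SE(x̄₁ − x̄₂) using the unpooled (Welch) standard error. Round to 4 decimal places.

4.2932

Standard errors of each mean: 41.1/√250 = 2.5994 and 53.7/√247 = 3.4168.
SE(x̄₁ − x̄₂) = √(2.5994² + 3.4168²) = 4.2932 for independent samples with unequal variances.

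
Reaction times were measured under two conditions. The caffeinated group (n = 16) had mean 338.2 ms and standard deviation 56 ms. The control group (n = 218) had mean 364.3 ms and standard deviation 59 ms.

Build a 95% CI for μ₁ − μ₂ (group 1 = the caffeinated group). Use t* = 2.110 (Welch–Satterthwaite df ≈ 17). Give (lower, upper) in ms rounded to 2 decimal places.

SE₁ = s₁/√n₁ = 56/√16 = 14.0000; SE₂ = 59/√218 = 3.9960.
Independent samples, unequal variances: SE_diff = √(SE₁² + SE₂²) = √(196.0 + 15.968016) = 14.5591.
t* = 2.110, so margin of error = 2.110 × 14.5591 = 30.7197.
Difference in means = 338.2 − 364.3 = -26.1000.
-26.1000 ± 30.7197 → (-56.82, 4.62).

(-56.82, 4.62)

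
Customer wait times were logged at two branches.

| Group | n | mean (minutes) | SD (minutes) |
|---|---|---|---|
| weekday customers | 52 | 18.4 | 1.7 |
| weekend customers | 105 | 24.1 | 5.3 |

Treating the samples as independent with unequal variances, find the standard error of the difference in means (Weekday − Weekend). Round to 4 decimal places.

0.5684

SE₁ = s₁/√n₁ = 1.7/√52 = 0.2357; SE₂ = 5.3/√105 = 0.5172.
Independent samples, unequal variances: SE_diff = √(SE₁² + SE₂²) = √(0.05555449 + 0.26749584) = 0.5684.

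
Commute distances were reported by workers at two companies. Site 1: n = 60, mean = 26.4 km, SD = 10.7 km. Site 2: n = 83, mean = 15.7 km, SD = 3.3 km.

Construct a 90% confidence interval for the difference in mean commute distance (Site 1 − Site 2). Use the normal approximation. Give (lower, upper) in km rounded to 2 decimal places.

(8.35, 13.05)

Per-group SEs: s₁/√n₁ = 10.7/√60 = 1.3814, s₂/√n₂ = 3.3/√83 = 0.3622.
Unpooled SE of the difference: √(1.90826596 + 0.13118884) = 1.4281.
Margin of error = z* · SE = 1.645 × 1.4281 = 2.3492.
x̄₁ − x̄₂ = 26.4 − 15.7 = 10.7000.
CI: 10.7000 ± 2.3492 = (8.35, 13.05).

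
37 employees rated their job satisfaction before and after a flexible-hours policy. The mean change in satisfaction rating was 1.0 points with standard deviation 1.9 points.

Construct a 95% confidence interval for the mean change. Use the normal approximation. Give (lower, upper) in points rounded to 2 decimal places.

This is a matched-pairs design, so SE = s_d/√n = 1.9/√37 = 0.3124.
Margin = 1.960 × 0.3124 = 0.6123; the interval is 1.0 ± 0.6123 = (0.39, 1.61).

(0.39, 1.61)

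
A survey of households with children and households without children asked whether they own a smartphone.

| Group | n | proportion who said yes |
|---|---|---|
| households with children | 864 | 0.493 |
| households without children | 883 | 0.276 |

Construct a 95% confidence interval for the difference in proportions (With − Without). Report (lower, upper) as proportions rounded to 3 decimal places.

(0.172, 0.262)

The two standard errors are √(0.4930×0.5070/864) = 0.01701 and √(0.2760×0.7240/883) = 0.01504.
Because the samples are independent, SE_diff = √(0.01701² + 0.01504²) = 0.02271.
Using z* = 1.960 for 95%, ME = 1.960 × 0.02271 = 0.04451.
p̂₁ − p̂₂ = 0.2170; interval 0.2170 ± 0.04451 gives (0.172, 0.262).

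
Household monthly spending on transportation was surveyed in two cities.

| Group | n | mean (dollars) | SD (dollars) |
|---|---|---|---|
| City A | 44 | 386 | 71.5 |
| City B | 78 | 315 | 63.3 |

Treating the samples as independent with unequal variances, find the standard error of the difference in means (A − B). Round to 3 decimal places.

Standard errors of each mean: 71.5/√44 = 10.7790 and 63.3/√78 = 7.1673.
SE(x̄₁ − x̄₂) = √(10.7790² + 7.1673²) = 12.9444 for independent samples with unequal variances.

12.944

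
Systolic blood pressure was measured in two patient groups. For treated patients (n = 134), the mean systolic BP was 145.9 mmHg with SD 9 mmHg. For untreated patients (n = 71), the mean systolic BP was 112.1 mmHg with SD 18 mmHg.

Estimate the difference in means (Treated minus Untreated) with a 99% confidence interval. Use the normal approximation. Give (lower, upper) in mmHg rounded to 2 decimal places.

(27.94, 39.66)

SE₁ = s₁/√n₁ = 9/√134 = 0.7775; SE₂ = 18/√71 = 2.1362.
Independent samples, unequal variances: SE_diff = √(SE₁² + SE₂²) = √(0.60450625 + 4.56335044) = 2.2733.
z* = 2.576, so margin of error = 2.576 × 2.2733 = 5.8560.
Difference in means = 145.9 − 112.1 = 33.8000.
33.8000 ± 5.8560 → (27.94, 39.66).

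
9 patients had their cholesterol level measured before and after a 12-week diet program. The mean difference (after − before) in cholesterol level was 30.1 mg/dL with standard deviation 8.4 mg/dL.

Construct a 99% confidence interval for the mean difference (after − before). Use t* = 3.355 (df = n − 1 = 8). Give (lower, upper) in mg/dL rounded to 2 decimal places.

(20.71, 39.49)

Paired design: SE = s_d/√n = 8.4/√9 = 2.8000.
t* = 3.355; margin of error = 3.355 × 2.8000 = 9.3940.
30.1 ± 9.3940 → (20.71, 39.49).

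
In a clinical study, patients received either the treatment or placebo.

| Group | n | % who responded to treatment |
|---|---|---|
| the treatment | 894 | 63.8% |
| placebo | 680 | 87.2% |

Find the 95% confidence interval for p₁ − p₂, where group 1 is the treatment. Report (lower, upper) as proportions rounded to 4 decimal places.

(-0.2743, -0.1937)

SE₁ = √(p̂₁(1−p̂₁)/n₁) = √(0.6380·0.3620/894) = 0.01607; SE₂ = √(0.8720·0.1280/680) = 0.01281.
Independent samples: SE of the difference = √(SE₁² + SE₂²) = √(0.0002582449 + 0.0001640961) = 0.02055.
z* for 95% confidence is 1.960, so the margin of error is 1.960 × 0.02055 = 0.04028.
Point estimate p̂₁ − p̂₂ = 0.6380 − 0.8720 = -0.2340.
-0.2340 ± 0.04028 → (-0.2743, -0.1937).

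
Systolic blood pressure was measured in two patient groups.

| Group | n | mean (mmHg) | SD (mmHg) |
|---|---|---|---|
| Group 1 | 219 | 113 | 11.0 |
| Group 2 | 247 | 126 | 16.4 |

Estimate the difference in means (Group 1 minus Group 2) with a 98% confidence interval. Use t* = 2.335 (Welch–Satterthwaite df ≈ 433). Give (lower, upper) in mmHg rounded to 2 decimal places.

(-15.99, -10.01)

Standard errors of each mean: 11.0/√219 = 0.7433 and 16.4/√247 = 1.0435.
SE(x̄₁ − x̄₂) = √(0.7433² + 1.0435²) = 1.2812 for independent samples with unequal variances.
With t* = 2.335, the margin is 2.335 × 1.2812 = 2.9916.
x̄₁ − x̄₂ = 113 − 126 = -13.0000; the interval is -13.0000 ± 2.9916 = (-15.99, -10.01).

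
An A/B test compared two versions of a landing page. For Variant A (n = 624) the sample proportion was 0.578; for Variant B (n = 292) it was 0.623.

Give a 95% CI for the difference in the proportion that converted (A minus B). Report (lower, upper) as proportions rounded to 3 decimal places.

Each SE is √(p̂(1−p̂)/n): √(0.5780·0.4220/624) = 0.01977 and √(0.6230·0.3770/292) = 0.02836.
SE(p̂₁ − p̂₂) = √(SE₁² + SE₂²) = √(0.0003908529 + 0.0008042896) = 0.03457, since the two samples are independent.
At 95% confidence z* = 1.960; margin = 1.960 × 0.03457 = 0.06776.
The difference is 0.5780 − 0.6230 = -0.0450, so the interval is -0.0450 ± 0.06776 = (-0.113, 0.023).

(-0.113, 0.023)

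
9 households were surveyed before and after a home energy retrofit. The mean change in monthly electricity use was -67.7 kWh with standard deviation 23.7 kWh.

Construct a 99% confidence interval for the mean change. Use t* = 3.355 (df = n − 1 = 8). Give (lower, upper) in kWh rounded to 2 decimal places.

(-94.20, -41.20)

This is a matched-pairs design, so SE = s_d/√n = 23.7/√9 = 7.9000.
Margin = 3.355 × 7.9000 = 26.5045; the interval is -67.7 ± 26.5045 = (-94.20, -41.20).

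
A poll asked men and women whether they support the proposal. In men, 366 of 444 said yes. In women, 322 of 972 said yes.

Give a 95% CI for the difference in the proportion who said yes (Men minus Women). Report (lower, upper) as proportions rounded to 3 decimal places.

(0.447, 0.539)

p̂₁ = 366/444 = 0.8243 and p̂₂ = 322/972 = 0.3313.
SE₁ = √(p̂₁(1−p̂₁)/n₁) = √(0.8243·0.1757/444) = 0.01806; SE₂ = √(0.3313·0.6687/972) = 0.01510.
Independent samples: SE of the difference = √(SE₁² + SE₂²) = √(0.0003261636 + 0.00022801) = 0.02354.
z* for 95% confidence is 1.960, so the margin of error is 1.960 × 0.02354 = 0.04614.
Point estimate p̂₁ − p̂₂ = 0.8243 − 0.3313 = 0.4930.
0.4930 ± 0.04614 → (0.447, 0.539).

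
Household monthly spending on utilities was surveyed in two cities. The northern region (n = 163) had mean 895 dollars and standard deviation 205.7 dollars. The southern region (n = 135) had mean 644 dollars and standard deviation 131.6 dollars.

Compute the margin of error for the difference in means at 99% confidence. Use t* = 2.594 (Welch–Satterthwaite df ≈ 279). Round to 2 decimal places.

Standard errors of each mean: 205.7/√163 = 16.1117 and 131.6/√135 = 11.3263.
SE(x̄₁ − x̄₂) = √(16.1117² + 11.3263²) = 19.6945 for independent samples with unequal variances.
With t* = 2.594, the margin is 2.594 × 19.6945 = 51.0875.

51.09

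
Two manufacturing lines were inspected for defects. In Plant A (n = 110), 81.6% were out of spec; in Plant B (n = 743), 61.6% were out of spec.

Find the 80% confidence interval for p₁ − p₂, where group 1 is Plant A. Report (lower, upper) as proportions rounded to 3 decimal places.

(0.147, 0.253)

SE₁ = √(p̂₁(1−p̂₁)/n₁) = √(0.8160·0.1840/110) = 0.03695; SE₂ = √(0.6160·0.3840/743) = 0.01784.
Independent samples: SE of the difference = √(SE₁² + SE₂²) = √(0.0013653025 + 0.0003182656) = 0.04103.
z* for 80% confidence is 1.282, so the margin of error is 1.282 × 0.04103 = 0.05260.
Point estimate p̂₁ − p̂₂ = 0.8160 − 0.6160 = 0.2000.
0.2000 ± 0.05260 → (0.147, 0.253).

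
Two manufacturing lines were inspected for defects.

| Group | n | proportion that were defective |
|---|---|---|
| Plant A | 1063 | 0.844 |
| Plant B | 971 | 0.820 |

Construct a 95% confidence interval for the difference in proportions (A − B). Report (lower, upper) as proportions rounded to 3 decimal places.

(-0.009, 0.057)

SE₁ = √(p̂₁(1−p̂₁)/n₁) = √(0.8440·0.1560/1063) = 0.01113; SE₂ = √(0.8200·0.1800/971) = 0.01233.
Independent samples: SE of the difference = √(SE₁² + SE₂²) = √(0.0001238769 + 0.0001520289) = 0.01661.
z* for 95% confidence is 1.960, so the margin of error is 1.960 × 0.01661 = 0.03256.
Point estimate p̂₁ − p̂₂ = 0.8440 − 0.8200 = 0.0240.
0.0240 ± 0.03256 → (-0.009, 0.057).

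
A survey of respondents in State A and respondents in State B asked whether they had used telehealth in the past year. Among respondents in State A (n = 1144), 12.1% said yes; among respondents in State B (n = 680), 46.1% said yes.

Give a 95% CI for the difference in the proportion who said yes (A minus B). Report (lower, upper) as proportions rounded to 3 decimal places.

(-0.382, -0.298)

SE₁ = √(p̂₁(1−p̂₁)/n₁) = √(0.1210·0.8790/1144) = 0.00964; SE₂ = √(0.4610·0.5390/680) = 0.01912.
Independent samples: SE of the difference = √(SE₁² + SE₂²) = √(0.0000929296 + 0.0003655744) = 0.02141.
z* for 95% confidence is 1.960, so the margin of error is 1.960 × 0.02141 = 0.04196.
Point estimate p̂₁ − p̂₂ = 0.1210 − 0.4610 = -0.3400.
-0.3400 ± 0.04196 → (-0.382, -0.298).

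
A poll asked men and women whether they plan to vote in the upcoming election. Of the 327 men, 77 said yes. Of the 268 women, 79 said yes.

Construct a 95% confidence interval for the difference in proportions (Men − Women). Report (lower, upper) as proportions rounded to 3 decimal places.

Sample proportions: 77/327 = 0.2355, 79/268 = 0.2948.
Each SE is √(p̂(1−p̂)/n): √(0.2355·0.7645/327) = 0.02346 and √(0.2948·0.7052/268) = 0.02785.
SE(p̂₁ − p̂₂) = √(SE₁² + SE₂²) = √(0.0005503716 + 0.0007756225) = 0.03641, since the two samples are independent.
At 95% confidence z* = 1.960; margin = 1.960 × 0.03641 = 0.07136.
The difference is 0.2355 − 0.2948 = -0.0593, so the interval is -0.0593 ± 0.07136 = (-0.131, 0.012).

(-0.131, 0.012)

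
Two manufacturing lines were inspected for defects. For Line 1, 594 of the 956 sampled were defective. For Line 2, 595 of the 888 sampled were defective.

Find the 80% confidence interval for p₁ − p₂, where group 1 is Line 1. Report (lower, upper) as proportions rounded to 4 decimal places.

(-0.0772, -0.0202)

Sample proportions: 594/956 = 0.6213, 595/888 = 0.6700.
Each SE is √(p̂(1−p̂)/n): √(0.6213·0.3787/956) = 0.01569 and √(0.6700·0.3300/888) = 0.01578.
SE(p̂₁ − p̂₂) = √(SE₁² + SE₂²) = √(0.0002461761 + 0.0002490084) = 0.02225, since the two samples are independent.
At 80% confidence z* = 1.282; margin = 1.282 × 0.02225 = 0.02852.
The difference is 0.6213 − 0.6700 = -0.0487, so the interval is -0.0487 ± 0.02852 = (-0.0772, -0.0202).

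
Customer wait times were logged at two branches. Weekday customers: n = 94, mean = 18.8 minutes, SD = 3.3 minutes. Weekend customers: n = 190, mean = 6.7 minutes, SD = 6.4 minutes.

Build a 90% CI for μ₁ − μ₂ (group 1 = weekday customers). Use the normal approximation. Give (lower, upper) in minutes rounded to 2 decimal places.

Standard errors of each mean: 3.3/√94 = 0.3404 and 6.4/√190 = 0.4643.
SE(x̄₁ − x̄₂) = √(0.3404² + 0.4643²) = 0.5757 for independent samples with unequal variances.
With z* = 1.645, the margin is 1.645 × 0.5757 = 0.9470.
x̄₁ − x̄₂ = 18.8 − 6.7 = 12.1000; the interval is 12.1000 ± 0.9470 = (11.15, 13.05).

(11.15, 13.05)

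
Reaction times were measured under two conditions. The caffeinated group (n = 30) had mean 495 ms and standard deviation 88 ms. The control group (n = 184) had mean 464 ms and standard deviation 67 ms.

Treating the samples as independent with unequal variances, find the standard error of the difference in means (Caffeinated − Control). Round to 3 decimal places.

Standard errors of each mean: 88/√30 = 16.0665 and 67/√184 = 4.9393.
SE(x̄₁ − x̄₂) = √(16.0665² + 4.9393²) = 16.8086 for independent samples with unequal variances.

16.809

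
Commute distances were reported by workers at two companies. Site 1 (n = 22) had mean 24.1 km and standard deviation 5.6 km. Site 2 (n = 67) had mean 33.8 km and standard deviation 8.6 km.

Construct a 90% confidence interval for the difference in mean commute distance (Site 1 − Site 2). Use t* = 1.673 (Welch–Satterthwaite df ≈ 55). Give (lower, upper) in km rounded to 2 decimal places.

SE₁ = s₁/√n₁ = 5.6/√22 = 1.1939; SE₂ = 8.6/√67 = 1.0507.
Independent samples, unequal variances: SE_diff = √(SE₁² + SE₂²) = √(1.42539721 + 1.10397049) = 1.5904.
t* = 1.673, so margin of error = 1.673 × 1.5904 = 2.6607.
Difference in means = 24.1 − 33.8 = -9.7000.
-9.7000 ± 2.6607 → (-12.36, -7.04).

(-12.36, -7.04)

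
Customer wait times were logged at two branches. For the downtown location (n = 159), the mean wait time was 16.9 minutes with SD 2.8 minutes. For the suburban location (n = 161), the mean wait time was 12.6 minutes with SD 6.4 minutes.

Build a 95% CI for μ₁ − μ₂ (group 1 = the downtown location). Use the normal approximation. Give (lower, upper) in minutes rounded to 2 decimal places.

(3.22, 5.38)

Per-group SEs: s₁/√n₁ = 2.8/√159 = 0.2221, s₂/√n₂ = 6.4/√161 = 0.5044.
Unpooled SE of the difference: √(0.04932841 + 0.25441936) = 0.5511.
Margin of error = z* · SE = 1.960 × 0.5511 = 1.0802.
x̄₁ − x̄₂ = 16.9 − 12.6 = 4.3000.
CI: 4.3000 ± 1.0802 = (3.22, 5.38).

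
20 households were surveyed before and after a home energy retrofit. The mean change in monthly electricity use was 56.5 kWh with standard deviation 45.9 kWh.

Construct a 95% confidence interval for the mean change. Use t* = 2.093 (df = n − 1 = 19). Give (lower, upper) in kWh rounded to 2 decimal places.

Paired design: SE = s_d/√n = 45.9/√20 = 10.2636.
t* = 2.093; margin of error = 2.093 × 10.2636 = 21.4817.
56.5 ± 21.4817 → (35.02, 77.98).

(35.02, 77.98)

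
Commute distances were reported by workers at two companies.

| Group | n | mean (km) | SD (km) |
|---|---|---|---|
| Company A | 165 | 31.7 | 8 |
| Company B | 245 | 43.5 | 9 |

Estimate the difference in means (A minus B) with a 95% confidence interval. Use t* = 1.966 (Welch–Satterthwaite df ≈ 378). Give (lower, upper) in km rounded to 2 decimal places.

(-13.47, -10.13)

Standard errors of each mean: 8/√165 = 0.6228 and 9/√245 = 0.5750.
SE(x̄₁ − x̄₂) = √(0.6228² + 0.5750²) = 0.8476 for independent samples with unequal variances.
With t* = 1.966, the margin is 1.966 × 0.8476 = 1.6664.
x̄₁ − x̄₂ = 31.7 − 43.5 = -11.8000; the interval is -11.8000 ± 1.6664 = (-13.47, -10.13).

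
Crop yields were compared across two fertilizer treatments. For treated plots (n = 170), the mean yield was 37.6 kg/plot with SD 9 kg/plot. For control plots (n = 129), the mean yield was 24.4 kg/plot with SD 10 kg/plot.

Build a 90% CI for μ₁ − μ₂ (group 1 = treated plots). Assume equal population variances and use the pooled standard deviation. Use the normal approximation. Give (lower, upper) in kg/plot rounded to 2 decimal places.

s_p = √[((n₁−1)s₁² + (n₂−1)s₂²)/(n₁+n₂−2)] = √[(169·9² + 128·10²)/297] = 9.4440.
SE = 9.4440·√(1/170 + 1/129) = 1.1027.
With z* = 1.645, margin = 1.645 × 1.1027 = 1.8139.
x̄₁ − x̄₂ = 37.6 − 24.4 = 13.2000; interval 13.2000 ± 1.8139 = (11.39, 15.01).

(11.39, 15.01)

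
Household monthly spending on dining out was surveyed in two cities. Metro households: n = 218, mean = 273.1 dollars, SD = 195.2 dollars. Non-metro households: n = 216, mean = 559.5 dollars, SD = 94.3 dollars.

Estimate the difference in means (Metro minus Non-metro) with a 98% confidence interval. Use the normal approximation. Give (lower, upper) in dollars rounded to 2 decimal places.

SE₁ = s₁/√n₁ = 195.2/√218 = 13.2206; SE₂ = 94.3/√216 = 6.4163.
Independent samples, unequal variances: SE_diff = √(SE₁² + SE₂²) = √(174.78426436 + 41.16890569) = 14.6953.
z* = 2.326, so margin of error = 2.326 × 14.6953 = 34.1813.
Difference in means = 273.1 − 559.5 = -286.4000.
-286.4000 ± 34.1813 → (-320.58, -252.22).

(-320.58, -252.22)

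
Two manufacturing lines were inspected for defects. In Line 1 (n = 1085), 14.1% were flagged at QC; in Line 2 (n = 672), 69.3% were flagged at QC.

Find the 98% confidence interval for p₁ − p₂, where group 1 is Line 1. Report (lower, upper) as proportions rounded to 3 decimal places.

The two standard errors are √(0.1410×0.8590/1085) = 0.01057 and √(0.6930×0.3070/672) = 0.01779.
Because the samples are independent, SE_diff = √(0.01057² + 0.01779²) = 0.02069.
Using z* = 2.326 for 98%, ME = 2.326 × 0.02069 = 0.04812.
p̂₁ − p̂₂ = -0.5520; interval -0.5520 ± 0.04812 gives (-0.600, -0.504).

(-0.600, -0.504)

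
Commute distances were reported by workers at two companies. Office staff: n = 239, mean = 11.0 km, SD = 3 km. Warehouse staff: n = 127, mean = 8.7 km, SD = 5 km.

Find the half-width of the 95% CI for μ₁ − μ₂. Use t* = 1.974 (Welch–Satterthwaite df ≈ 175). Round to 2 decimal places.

Standard errors of each mean: 3/√239 = 0.1941 and 5/√127 = 0.4437.
SE(x̄₁ − x̄₂) = √(0.1941² + 0.4437²) = 0.4843 for independent samples with unequal variances.
With t* = 1.974, the margin is 1.974 × 0.4843 = 0.9560.

0.96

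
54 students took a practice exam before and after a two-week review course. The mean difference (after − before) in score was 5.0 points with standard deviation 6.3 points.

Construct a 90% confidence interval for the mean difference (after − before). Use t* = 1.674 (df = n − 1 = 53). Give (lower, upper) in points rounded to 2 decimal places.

(3.56, 6.44)

This is a matched-pairs design, so SE = s_d/√n = 6.3/√54 = 0.8573.
Margin = 1.674 × 0.8573 = 1.4351; the interval is 5.0 ± 1.4351 = (3.56, 6.44).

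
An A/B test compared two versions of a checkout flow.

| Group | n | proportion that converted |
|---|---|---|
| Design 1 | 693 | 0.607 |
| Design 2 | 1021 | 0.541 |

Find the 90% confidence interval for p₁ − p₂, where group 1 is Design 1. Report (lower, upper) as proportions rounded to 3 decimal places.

(0.026, 0.106)

The two standard errors are √(0.6070×0.3930/693) = 0.01855 and √(0.5410×0.4590/1021) = 0.01560.
Because the samples are independent, SE_diff = √(0.01855² + 0.01560²) = 0.02424.
Using z* = 1.645 for 90%, ME = 1.645 × 0.02424 = 0.03987.
p̂₁ − p̂₂ = 0.0660; interval 0.0660 ± 0.03987 gives (0.026, 0.106).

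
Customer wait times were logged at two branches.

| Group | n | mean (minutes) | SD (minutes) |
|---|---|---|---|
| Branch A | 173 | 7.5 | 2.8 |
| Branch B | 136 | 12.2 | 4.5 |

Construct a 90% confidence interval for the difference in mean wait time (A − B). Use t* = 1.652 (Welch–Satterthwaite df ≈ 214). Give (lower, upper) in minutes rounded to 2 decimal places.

Per-group SEs: s₁/√n₁ = 2.8/√173 = 0.2129, s₂/√n₂ = 4.5/√136 = 0.3859.
Unpooled SE of the difference: √(0.04532641 + 0.14891881) = 0.4407.
Margin of error = t* · SE = 1.652 × 0.4407 = 0.7280.
x̄₁ − x̄₂ = 7.5 − 12.2 = -4.7000.
CI: -4.7000 ± 0.7280 = (-5.43, -3.97).

(-5.43, -3.97)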